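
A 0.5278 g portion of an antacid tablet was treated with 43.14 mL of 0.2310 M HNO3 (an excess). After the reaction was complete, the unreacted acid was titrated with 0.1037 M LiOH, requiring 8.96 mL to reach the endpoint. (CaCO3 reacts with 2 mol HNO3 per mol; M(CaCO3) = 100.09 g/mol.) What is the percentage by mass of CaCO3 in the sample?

85.7%

Total n(HNO3) added = 0.2310 x 0.04314 = 0.009965 mol.
n(LiOH) used = 0.1037 x 0.008960 = 0.0009292 mol, which equals the excess n(HNO3).
So n(HNO3) consumed by the sample = 0.009965 - 0.0009292 = 0.009036 mol.
n(CaCO3) = 0.009036 / 2 = 0.004518 mol.
mass CaCO3 = 0.004518 x 100.09 = 0.4522 g, so %CaCO3 = 0.4522/0.5278 x 100 = 85.7%.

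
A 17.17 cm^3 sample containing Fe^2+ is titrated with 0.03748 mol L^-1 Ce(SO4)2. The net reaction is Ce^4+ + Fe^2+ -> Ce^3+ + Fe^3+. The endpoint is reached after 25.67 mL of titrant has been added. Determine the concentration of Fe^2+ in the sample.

n(Ce(SO4)2) = 0.03748 x 0.02567 = 0.0009621 mol.
From the balanced equation, 1 mol Ce(SO4)2 reacts with 1 mol Fe^2+, so n(Fe^2+) = 0.0009621 x 1/1 = 0.0009621 mol.
[Fe^2+] = 0.0009621 / 0.01717 L = 0.0560 M.

0.0560 M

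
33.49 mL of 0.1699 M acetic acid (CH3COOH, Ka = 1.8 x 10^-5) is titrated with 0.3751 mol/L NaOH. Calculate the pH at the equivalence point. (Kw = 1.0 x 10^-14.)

n(CH3COOH) = 0.1699 x 0.03349 = 0.005690 mol; V(NaOH) at equivalence = 0.005690/0.3751 = 0.01517 L.
At equivalence all the acid is converted to CH3COO-; total volume = 0.03349 + 0.01517 = 0.04866 L, so [CH3COO-] = 0.005690/0.04866 = 0.1169 M.
Kb = Kw/Ka = 1.0e-14 / 1.8 x 10^-5 = 5.56e-10.
[OH^-] = sqrt(Kb x [CH3COO-]) = sqrt(5.56e-10 x 0.1169) = 8.06e-6 M.
pOH = 5.09, so pH = 14.00 - 5.09 = 8.91.

8.91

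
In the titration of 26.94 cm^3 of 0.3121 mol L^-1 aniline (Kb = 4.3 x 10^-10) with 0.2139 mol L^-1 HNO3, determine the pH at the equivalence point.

2.76

n(C6H5NH2) = 0.3121 x 0.02694 = 0.008408 mol; V(HNO3) at equivalence = 0.008408/0.2139 = 0.03931 L.
At equivalence the base is fully converted to C6H5NH3+; total volume = 0.06625 L, so [C6H5NH3+] = 0.008408/0.06625 = 0.1269 M.
Ka(C6H5NH3+) = Kw/Kb = 1.0e-14 / 4.3 x 10^-10 = 2.33e-5.
[H^+] = sqrt(Ka x [C6H5NH3+]) = sqrt(2.33e-5 x 0.1269) = 0.00172 M.
pH = -log(0.00172) = 2.76.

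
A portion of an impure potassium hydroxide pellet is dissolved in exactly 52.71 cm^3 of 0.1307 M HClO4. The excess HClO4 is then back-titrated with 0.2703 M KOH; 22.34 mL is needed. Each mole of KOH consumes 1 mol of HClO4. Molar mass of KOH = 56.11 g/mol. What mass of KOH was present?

0.0477 g

Total n(HClO4) added = 0.1307 x 0.05271 = 0.006889 mol.
n(KOH) used = 0.2703 x 0.02234 = 0.006039 mol, which equals the excess n(HClO4).
So n(HClO4) consumed by the sample = 0.006889 - 0.006039 = 0.0008507 mol.
n(KOH) = 0.0008507 / 1 = 0.0008507 mol.
mass = 0.0008507 mol x 56.11 g/mol = 0.0477 g.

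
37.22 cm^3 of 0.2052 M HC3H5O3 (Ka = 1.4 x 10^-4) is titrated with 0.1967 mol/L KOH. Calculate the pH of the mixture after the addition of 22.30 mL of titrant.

Initial n(HC3H5O3) = 0.2052 x 0.03722 = 0.007638 mol.
n(KOH) added = 0.1967 x 0.02230 = 0.004386 mol, converting that many moles of HC3H5O3 to C3H5O3-.
Remaining n(HC3H5O3) = 0.003251 mol; n(C3H5O3-) = 0.004386 mol.
By Henderson-Hasselbalch, pH = pKa + log([A^-]/[HA]) = 3.85 + log(0.004386/0.003251) = 3.85 + (+0.13) = 3.98.

3.98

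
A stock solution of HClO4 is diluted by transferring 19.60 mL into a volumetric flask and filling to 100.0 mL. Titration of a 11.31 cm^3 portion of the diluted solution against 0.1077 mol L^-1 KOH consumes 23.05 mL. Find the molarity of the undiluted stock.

n(KOH) = 0.1077 x 0.02305 = 0.002482 mol.
n(HClO4) in the aliquot = 0.002482 mol.
[diluted HClO4] = 0.002482 / 0.01131 = 0.2195 M.
Dilution factor = 100.0/19.60 = 5.102, so [stock] = 0.2195 x 5.102 = 1.12 M.

1.12 M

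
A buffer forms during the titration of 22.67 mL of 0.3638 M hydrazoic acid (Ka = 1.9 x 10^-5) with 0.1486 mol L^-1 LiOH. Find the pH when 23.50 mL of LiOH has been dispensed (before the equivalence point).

Initial n(HN3) = 0.3638 x 0.02267 = 0.008247 mol.
n(LiOH) added = 0.1486 x 0.02350 = 0.003492 mol, converting that many moles of HN3 to N3-.
Remaining n(HN3) = 0.004755 mol; n(N3-) = 0.003492 mol.
By Henderson-Hasselbalch, pH = pKa + log([A^-]/[HA]) = 4.72 + log(0.003492/0.004755) = 4.72 + (-0.13) = 4.59.

4.59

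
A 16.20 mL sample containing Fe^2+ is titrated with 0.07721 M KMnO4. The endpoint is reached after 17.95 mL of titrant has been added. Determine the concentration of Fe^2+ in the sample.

n(KMnO4) = 0.07721 x 0.01795 = 0.001386 mol.
From the balanced equation, 1 mol KMnO4 reacts with 5 mol Fe^2+, so n(Fe^2+) = 0.001386 x 5/1 = 0.006930 mol.
[Fe^2+] = 0.006930 / 0.01620 L = 0.428 M.

0.428 M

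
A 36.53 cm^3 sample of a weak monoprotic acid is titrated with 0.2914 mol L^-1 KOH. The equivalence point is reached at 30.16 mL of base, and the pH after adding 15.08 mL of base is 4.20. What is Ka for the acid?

15.08 mL is half of the equivalence volume, so this is the half-equivalence point where [HA] = [A^-].
At half-equivalence pH = pKa, so pKa = 4.20.
Ka = 10^(-4.20) = 6.3 x 10^-5.

6.3 x 10^-5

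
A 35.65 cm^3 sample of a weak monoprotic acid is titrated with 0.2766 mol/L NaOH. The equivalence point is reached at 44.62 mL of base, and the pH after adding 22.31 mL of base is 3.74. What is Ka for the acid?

22.31 mL is half of the equivalence volume, so this is the half-equivalence point where [HA] = [A^-].
At half-equivalence pH = pKa, so pKa = 3.74.
Ka = 10^(-3.74) = 1.8 x 10^-4.

1.8 x 10^-4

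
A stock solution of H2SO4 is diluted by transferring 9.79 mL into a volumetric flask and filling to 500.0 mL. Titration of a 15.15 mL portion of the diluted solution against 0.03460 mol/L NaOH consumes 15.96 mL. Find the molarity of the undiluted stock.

0.931 M

n(NaOH) = 0.03460 x 0.01596 = 0.0005522 mol.
n(H2SO4) in the aliquot = 0.0005522 x 1/2 = 0.0002761 mol.
[diluted H2SO4] = 0.0002761 / 0.01515 = 0.01822 M.
Dilution factor = 500.0/9.790 = 51.07, so [stock] = 0.01822 x 51.07 = 0.931 M.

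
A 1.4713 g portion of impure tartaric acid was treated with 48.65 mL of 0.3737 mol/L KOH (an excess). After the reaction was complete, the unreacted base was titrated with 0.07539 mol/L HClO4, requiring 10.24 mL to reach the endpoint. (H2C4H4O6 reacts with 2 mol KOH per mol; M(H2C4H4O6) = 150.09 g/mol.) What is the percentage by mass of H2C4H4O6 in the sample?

Total n(KOH) added = 0.3737 x 0.04865 = 0.01818 mol.
n(HClO4) used = 0.07539 x 0.01024 = 0.0007720 mol, which equals the excess n(KOH).
So n(KOH) consumed by the sample = 0.01818 - 0.0007720 = 0.01741 mol.
n(H2C4H4O6) = 0.01741 / 2 = 0.008704 mol.
mass H2C4H4O6 = 0.008704 x 150.09 = 1.306 g, so %H2C4H4O6 = 1.306/1.4713 x 100 = 88.8%.

88.8%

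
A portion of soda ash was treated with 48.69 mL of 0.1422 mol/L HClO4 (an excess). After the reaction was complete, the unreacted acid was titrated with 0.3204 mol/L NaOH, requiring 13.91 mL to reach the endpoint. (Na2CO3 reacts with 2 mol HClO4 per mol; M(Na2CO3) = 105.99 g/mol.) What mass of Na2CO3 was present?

0.131 g

Total n(HClO4) added = 0.1422 x 0.04869 = 0.006924 mol.
n(NaOH) used = 0.3204 x 0.01391 = 0.004457 mol, which equals the excess n(HClO4).
So n(HClO4) consumed by the sample = 0.006924 - 0.004457 = 0.002467 mol.
n(Na2CO3) = 0.002467 / 2 = 0.001233 mol.
mass = 0.001233 mol x 105.99 g/mol = 0.131 g.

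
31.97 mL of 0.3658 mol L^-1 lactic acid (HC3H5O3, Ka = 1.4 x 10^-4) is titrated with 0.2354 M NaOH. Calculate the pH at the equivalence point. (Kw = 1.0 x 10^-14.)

n(HC3H5O3) = 0.3658 x 0.03197 = 0.01169 mol; V(NaOH) at equivalence = 0.01169/0.2354 = 0.04968 L.
At equivalence all the acid is converted to C3H5O3-; total volume = 0.03197 + 0.04968 = 0.08165 L, so [C3H5O3-] = 0.01169/0.08165 = 0.1432 M.
Kb = Kw/Ka = 1.0e-14 / 1.4 x 10^-4 = 7.14e-11.
[OH^-] = sqrt(Kb x [C3H5O3-]) = sqrt(7.14e-11 x 0.1432) = 3.20e-6 M.
pOH = 5.50, so pH = 14.00 - 5.50 = 8.50.

8.50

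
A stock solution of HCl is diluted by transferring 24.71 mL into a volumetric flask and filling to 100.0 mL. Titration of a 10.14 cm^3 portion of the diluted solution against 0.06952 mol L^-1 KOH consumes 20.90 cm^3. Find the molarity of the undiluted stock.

n(KOH) = 0.06952 x 0.02090 = 0.001453 mol.
n(HCl) in the aliquot = 0.001453 mol.
[diluted HCl] = 0.001453 / 0.01014 = 0.1433 M.
Dilution factor = 100.0/24.71 = 4.047, so [stock] = 0.1433 x 4.047 = 0.580 M.

0.580 M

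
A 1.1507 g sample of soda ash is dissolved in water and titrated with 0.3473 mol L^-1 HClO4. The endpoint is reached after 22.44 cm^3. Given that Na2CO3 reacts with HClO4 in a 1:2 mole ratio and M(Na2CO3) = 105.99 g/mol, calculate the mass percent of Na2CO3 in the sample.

n(HClO4) = 0.3473 x 0.02244 = 0.007793 mol.
n(Na2CO3) = 0.007793 / 2 = 0.003897 mol.
mass of Na2CO3 = 0.003897 x 105.99 = 0.4130 g.
% purity = 0.4130 / 1.1507 x 100 = 35.9%.

35.9%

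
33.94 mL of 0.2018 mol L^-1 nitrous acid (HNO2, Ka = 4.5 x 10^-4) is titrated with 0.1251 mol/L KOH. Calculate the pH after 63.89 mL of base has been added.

n(acid) = 0.2018 x 0.03394 = 0.006849 mol; n(KOH) added = 0.1251 x 0.06389 = 0.007993 mol.
Base is in excess by 0.007993 - 0.006849 = 0.001144 mol in a total volume of 0.09783 L.
[OH^-] = 0.001144/0.09783 = 0.01169 M, so pOH = 1.93 and pH = 14.00 - 1.93 = 12.07.

12.07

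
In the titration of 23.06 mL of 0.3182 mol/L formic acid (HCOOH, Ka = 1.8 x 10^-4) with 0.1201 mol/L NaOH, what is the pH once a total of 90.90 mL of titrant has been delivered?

12.50

n(acid) = 0.3182 x 0.02306 = 0.007338 mol; n(NaOH) added = 0.1201 x 0.09090 = 0.01092 mol.
Base is in excess by 0.01092 - 0.007338 = 0.003579 mol in a total volume of 0.1140 L.
[OH^-] = 0.003579/0.1140 = 0.03141 M, so pOH = 1.50 and pH = 14.00 - 1.50 = 12.50.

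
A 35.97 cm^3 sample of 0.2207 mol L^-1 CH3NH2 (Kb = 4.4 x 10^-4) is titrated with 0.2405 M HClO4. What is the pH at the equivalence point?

5.79

n(CH3NH2) = 0.2207 x 0.03597 = 0.007939 mol; V(HClO4) at equivalence = 0.007939/0.2405 = 0.03301 L.
At equivalence the base is fully converted to CH3NH3+; total volume = 0.06898 L, so [CH3NH3+] = 0.007939/0.06898 = 0.1151 M.
Ka(CH3NH3+) = Kw/Kb = 1.0e-14 / 4.4 x 10^-4 = 2.27e-11.
[H^+] = sqrt(Ka x [CH3NH3+]) = sqrt(2.27e-11 x 0.1151) = 1.62e-6 M.
pH = -log(1.62e-6) = 5.79.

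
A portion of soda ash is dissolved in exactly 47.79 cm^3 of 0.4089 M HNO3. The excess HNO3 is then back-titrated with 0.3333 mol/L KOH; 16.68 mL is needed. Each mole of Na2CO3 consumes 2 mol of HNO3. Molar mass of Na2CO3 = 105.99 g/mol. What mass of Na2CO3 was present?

Total n(HNO3) added = 0.4089 x 0.04779 = 0.01954 mol.
n(KOH) used = 0.3333 x 0.01668 = 0.005559 mol, which equals the excess n(HNO3).
So n(HNO3) consumed by the sample = 0.01954 - 0.005559 = 0.01398 mol.
n(Na2CO3) = 0.01398 / 2 = 0.006991 mol.
mass = 0.006991 mol x 105.99 g/mol = 0.741 g.

0.741 g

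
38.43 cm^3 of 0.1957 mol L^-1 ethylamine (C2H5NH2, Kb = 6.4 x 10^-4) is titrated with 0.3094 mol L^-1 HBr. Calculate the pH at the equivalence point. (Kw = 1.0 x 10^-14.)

n(C2H5NH2) = 0.1957 x 0.03843 = 0.007521 mol; V(HBr) at equivalence = 0.007521/0.3094 = 0.02431 L.
At equivalence the base is fully converted to C2H5NH3+; total volume = 0.06274 L, so [C2H5NH3+] = 0.007521/0.06274 = 0.1199 M.
Ka(C2H5NH3+) = Kw/Kb = 1.0e-14 / 6.4 x 10^-4 = 1.56e-11.
[H^+] = sqrt(Ka x [C2H5NH3+]) = sqrt(1.56e-11 x 0.1199) = 1.37e-6 M.
pH = -log(1.37e-6) = 5.86.

5.86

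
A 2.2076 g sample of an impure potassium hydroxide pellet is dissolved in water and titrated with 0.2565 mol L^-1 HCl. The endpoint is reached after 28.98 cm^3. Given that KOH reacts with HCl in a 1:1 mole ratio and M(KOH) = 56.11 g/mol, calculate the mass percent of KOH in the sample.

18.9%

n(HCl) = 0.2565 x 0.02898 = 0.007433 mol.
n(KOH) = 0.007433 / 1 = 0.007433 mol.
mass of KOH = 0.007433 x 56.11 = 0.4171 g.
% purity = 0.4171 / 2.2076 x 100 = 18.9%.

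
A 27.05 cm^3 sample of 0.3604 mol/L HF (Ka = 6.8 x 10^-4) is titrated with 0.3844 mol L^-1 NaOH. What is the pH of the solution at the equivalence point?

n(HF) = 0.3604 x 0.02705 = 0.009749 mol; V(NaOH) at equivalence = 0.009749/0.3844 = 0.02536 L.
At equivalence all the acid is converted to F-; total volume = 0.02705 + 0.02536 = 0.05241 L, so [F-] = 0.009749/0.05241 = 0.1860 M.
Kb = Kw/Ka = 1.0e-14 / 6.8 x 10^-4 = 1.47e-11.
[OH^-] = sqrt(Kb x [F-]) = sqrt(1.47e-11 x 0.1860) = 1.65e-6 M.
pOH = 5.78, so pH = 14.00 - 5.78 = 8.22.

8.22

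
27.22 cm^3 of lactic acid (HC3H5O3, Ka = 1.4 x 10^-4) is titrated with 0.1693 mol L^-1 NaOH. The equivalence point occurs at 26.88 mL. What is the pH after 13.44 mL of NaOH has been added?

13.44 mL is exactly half the equivalence volume (26.88/2), i.e. the half-equivalence point.
There, n(HA) = n(A^-), so pH = pKa = -log(1.4 x 10^-4) = 3.85.

3.85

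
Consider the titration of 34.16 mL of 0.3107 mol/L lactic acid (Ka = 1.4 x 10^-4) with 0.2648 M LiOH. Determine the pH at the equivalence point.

8.50

n(HC3H5O3) = 0.3107 x 0.03416 = 0.01061 mol; V(LiOH) at equivalence = 0.01061/0.2648 = 0.04008 L.
At equivalence all the acid is converted to C3H5O3-; total volume = 0.03416 + 0.04008 = 0.07424 L, so [C3H5O3-] = 0.01061/0.07424 = 0.1430 M.
Kb = Kw/Ka = 1.0e-14 / 1.4 x 10^-4 = 7.14e-11.
[OH^-] = sqrt(Kb x [C3H5O3-]) = sqrt(7.14e-11 x 0.1430) = 3.20e-6 M.
pOH = 5.50, so pH = 14.00 - 5.50 = 8.50.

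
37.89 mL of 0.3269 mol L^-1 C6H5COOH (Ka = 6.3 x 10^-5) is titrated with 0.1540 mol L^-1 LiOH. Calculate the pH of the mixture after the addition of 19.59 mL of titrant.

3.71

Initial n(C6H5COOH) = 0.3269 x 0.03789 = 0.01239 mol.
n(LiOH) added = 0.1540 x 0.01959 = 0.003017 mol, converting that many moles of C6H5COOH to C6H5COO-.
Remaining n(C6H5COOH) = 0.009369 mol; n(C6H5COO-) = 0.003017 mol.
By Henderson-Hasselbalch, pH = pKa + log([A^-]/[HA]) = 4.20 + log(0.003017/0.009369) = 4.20 + (-0.49) = 3.71.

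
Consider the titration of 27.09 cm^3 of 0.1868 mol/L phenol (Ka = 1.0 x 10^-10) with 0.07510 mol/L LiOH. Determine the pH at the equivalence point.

n(C6H5OH) = 0.1868 x 0.02709 = 0.005060 mol; V(LiOH) at equivalence = 0.005060/0.07510 = 0.06738 L.
At equivalence all the acid is converted to C6H5O-; total volume = 0.02709 + 0.06738 = 0.09447 L, so [C6H5O-] = 0.005060/0.09447 = 0.05357 M.
Kb = Kw/Ka = 1.0e-14 / 1.0 x 10^-10 = 0.000100.
[OH^-] = sqrt(Kb x [C6H5O-]) = sqrt(0.000100 x 0.05357) = 0.00231 M.
pOH = 2.64, so pH = 14.00 - 2.64 = 11.36.

11.36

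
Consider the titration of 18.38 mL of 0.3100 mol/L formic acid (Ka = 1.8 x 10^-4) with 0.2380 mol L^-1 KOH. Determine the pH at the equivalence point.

n(HCOOH) = 0.3100 x 0.01838 = 0.005698 mol; V(KOH) at equivalence = 0.005698/0.2380 = 0.02394 L.
At equivalence all the acid is converted to HCOO-; total volume = 0.01838 + 0.02394 = 0.04232 L, so [HCOO-] = 0.005698/0.04232 = 0.1346 M.
Kb = Kw/Ka = 1.0e-14 / 1.8 x 10^-4 = 5.56e-11.
[OH^-] = sqrt(Kb x [HCOO-]) = sqrt(5.56e-11 x 0.1346) = 2.73e-6 M.
pOH = 5.56, so pH = 14.00 - 5.56 = 8.44.

8.44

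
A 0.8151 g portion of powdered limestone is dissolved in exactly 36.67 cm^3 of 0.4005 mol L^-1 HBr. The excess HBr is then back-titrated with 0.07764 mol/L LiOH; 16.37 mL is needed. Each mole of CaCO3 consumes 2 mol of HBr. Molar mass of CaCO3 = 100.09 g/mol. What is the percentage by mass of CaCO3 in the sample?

82.4%

Total n(HBr) added = 0.4005 x 0.03667 = 0.01469 mol.
n(LiOH) used = 0.07764 x 0.01637 = 0.001271 mol, which equals the excess n(HBr).
So n(HBr) consumed by the sample = 0.01469 - 0.001271 = 0.01342 mol.
n(CaCO3) = 0.01342 / 2 = 0.006708 mol.
mass CaCO3 = 0.006708 x 100.09 = 0.6714 g, so %CaCO3 = 0.6714/0.8151 x 100 = 82.4%.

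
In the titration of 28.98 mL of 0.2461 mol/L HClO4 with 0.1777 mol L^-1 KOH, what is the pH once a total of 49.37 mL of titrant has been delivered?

n(acid) = 0.2461 x 0.02898 = 0.007132 mol; n(KOH) added = 0.1777 x 0.04937 = 0.008773 mol.
Base is in excess by 0.008773 - 0.007132 = 0.001641 mol in a total volume of 0.07835 L.
[OH^-] = 0.001641/0.07835 = 0.02095 M, so pOH = 1.68 and pH = 14.00 - 1.68 = 12.32.

12.32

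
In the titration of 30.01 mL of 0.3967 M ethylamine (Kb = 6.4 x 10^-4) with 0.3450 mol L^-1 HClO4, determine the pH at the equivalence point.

n(C2H5NH2) = 0.3967 x 0.03001 = 0.01190 mol; V(HClO4) at equivalence = 0.01190/0.3450 = 0.03451 L.
At equivalence the base is fully converted to C2H5NH3+; total volume = 0.06452 L, so [C2H5NH3+] = 0.01190/0.06452 = 0.1845 M.
Ka(C2H5NH3+) = Kw/Kb = 1.0e-14 / 6.4 x 10^-4 = 1.56e-11.
[H^+] = sqrt(Ka x [C2H5NH3+]) = sqrt(1.56e-11 x 0.1845) = 1.70e-6 M.
pH = -log(1.70e-6) = 5.77.

5.77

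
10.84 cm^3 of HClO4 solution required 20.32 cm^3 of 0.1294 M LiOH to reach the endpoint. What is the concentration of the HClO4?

n(LiOH) delivered = 0.1294 x 0.02032 = 0.002629 mol.
For a 1:1 reaction, n(HClO4) = 0.002629 mol.
[HClO4] = 0.002629 mol / 0.01084 L = 0.243 M.

0.243 M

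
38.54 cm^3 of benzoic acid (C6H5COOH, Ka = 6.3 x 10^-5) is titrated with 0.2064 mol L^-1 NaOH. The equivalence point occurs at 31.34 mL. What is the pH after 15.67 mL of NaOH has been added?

4.20

15.67 mL is exactly half the equivalence volume (31.34/2), i.e. the half-equivalence point.
There, n(HA) = n(A^-), so pH = pKa = -log(6.3 x 10^-5) = 4.20.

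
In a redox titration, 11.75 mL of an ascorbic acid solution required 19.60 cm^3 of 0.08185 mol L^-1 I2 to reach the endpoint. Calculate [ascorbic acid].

0.137 M

n(I2) = 0.08185 x 0.01960 = 0.001604 mol.
From the balanced equation, 1 mol I2 reacts with 1 mol ascorbic acid, so n(ascorbic acid) = 0.001604 x 1/1 = 0.001604 mol.
[ascorbic acid] = 0.001604 / 0.01175 L = 0.137 M.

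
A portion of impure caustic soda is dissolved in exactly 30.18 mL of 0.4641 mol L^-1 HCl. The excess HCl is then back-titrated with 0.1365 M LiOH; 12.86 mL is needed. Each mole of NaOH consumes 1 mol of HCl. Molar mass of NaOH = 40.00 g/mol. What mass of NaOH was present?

0.490 g

Total n(HCl) added = 0.4641 x 0.03018 = 0.01401 mol.
n(LiOH) used = 0.1365 x 0.01286 = 0.001755 mol, which equals the excess n(HCl).
So n(HCl) consumed by the sample = 0.01401 - 0.001755 = 0.01225 mol.
n(NaOH) = 0.01225 / 1 = 0.01225 mol.
mass = 0.01225 mol x 40.00 g/mol = 0.490 g.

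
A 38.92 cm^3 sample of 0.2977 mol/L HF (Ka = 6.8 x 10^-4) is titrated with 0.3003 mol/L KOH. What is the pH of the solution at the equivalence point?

n(HF) = 0.2977 x 0.03892 = 0.01159 mol; V(KOH) at equivalence = 0.01159/0.3003 = 0.03858 L.
At equivalence all the acid is converted to F-; total volume = 0.03892 + 0.03858 = 0.07750 L, so [F-] = 0.01159/0.07750 = 0.1495 M.
Kb = Kw/Ka = 1.0e-14 / 6.8 x 10^-4 = 1.47e-11.
[OH^-] = sqrt(Kb x [F-]) = sqrt(1.47e-11 x 0.1495) = 1.48e-6 M.
pOH = 5.83, so pH = 14.00 - 5.83 = 8.17.

8.17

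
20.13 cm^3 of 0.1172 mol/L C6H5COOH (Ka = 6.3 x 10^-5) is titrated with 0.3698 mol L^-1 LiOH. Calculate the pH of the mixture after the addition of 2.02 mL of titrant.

Initial n(C6H5COOH) = 0.1172 x 0.02013 = 0.002359 mol.
n(LiOH) added = 0.3698 x 0.002020 = 0.0007470 mol, converting that many moles of C6H5COOH to C6H5COO-.
Remaining n(C6H5COOH) = 0.001612 mol; n(C6H5COO-) = 0.0007470 mol.
By Henderson-Hasselbalch, pH = pKa + log([A^-]/[HA]) = 4.20 + log(0.0007470/0.001612) = 4.20 + (-0.33) = 3.87.

3.87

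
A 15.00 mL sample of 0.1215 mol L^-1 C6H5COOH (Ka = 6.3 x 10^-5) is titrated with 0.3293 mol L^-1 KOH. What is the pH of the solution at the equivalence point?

n(C6H5COOH) = 0.1215 x 0.01500 = 0.001822 mol; V(KOH) at equivalence = 0.001822/0.3293 = 0.005534 L.
At equivalence all the acid is converted to C6H5COO-; total volume = 0.01500 + 0.005534 = 0.02053 L, so [C6H5COO-] = 0.001822/0.02053 = 0.08875 M.
Kb = Kw/Ka = 1.0e-14 / 6.3 x 10^-5 = 1.59e-10.
[OH^-] = sqrt(Kb x [C6H5COO-]) = sqrt(1.59e-10 x 0.08875) = 3.75e-6 M.
pOH = 5.43, so pH = 14.00 - 5.43 = 8.57.

8.57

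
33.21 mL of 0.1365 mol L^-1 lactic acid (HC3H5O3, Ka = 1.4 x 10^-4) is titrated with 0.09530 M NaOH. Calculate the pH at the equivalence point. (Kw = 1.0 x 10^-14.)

n(HC3H5O3) = 0.1365 x 0.03321 = 0.004533 mol; V(NaOH) at equivalence = 0.004533/0.09530 = 0.04757 L.
At equivalence all the acid is converted to C3H5O3-; total volume = 0.03321 + 0.04757 = 0.08078 L, so [C3H5O3-] = 0.004533/0.08078 = 0.05612 M.
Kb = Kw/Ka = 1.0e-14 / 1.4 x 10^-4 = 7.14e-11.
[OH^-] = sqrt(Kb x [C3H5O3-]) = sqrt(7.14e-11 x 0.05612) = 2.00e-6 M.
pOH = 5.70, so pH = 14.00 - 5.70 = 8.30.

8.30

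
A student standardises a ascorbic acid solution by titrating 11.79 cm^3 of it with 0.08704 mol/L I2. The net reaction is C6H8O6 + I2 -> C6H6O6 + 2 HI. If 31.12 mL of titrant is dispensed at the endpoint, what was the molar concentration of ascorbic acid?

n(I2) = 0.08704 x 0.03112 = 0.002709 mol.
From the balanced equation, 1 mol I2 reacts with 1 mol ascorbic acid, so n(ascorbic acid) = 0.002709 x 1/1 = 0.002709 mol.
[ascorbic acid] = 0.002709 / 0.01179 L = 0.230 M.

0.230 M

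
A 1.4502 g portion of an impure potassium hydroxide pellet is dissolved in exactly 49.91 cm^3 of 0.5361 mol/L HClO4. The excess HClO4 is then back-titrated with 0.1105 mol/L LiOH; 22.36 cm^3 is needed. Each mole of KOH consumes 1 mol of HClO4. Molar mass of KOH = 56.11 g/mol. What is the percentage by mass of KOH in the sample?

Total n(HClO4) added = 0.5361 x 0.04991 = 0.02676 mol.
n(LiOH) used = 0.1105 x 0.02236 = 0.002471 mol, which equals the excess n(HClO4).
So n(HClO4) consumed by the sample = 0.02676 - 0.002471 = 0.02429 mol.
n(KOH) = 0.02429 / 1 = 0.02429 mol.
mass KOH = 0.02429 x 56.11 = 1.363 g, so %KOH = 1.363/1.4502 x 100 = 94.0%.

94.0%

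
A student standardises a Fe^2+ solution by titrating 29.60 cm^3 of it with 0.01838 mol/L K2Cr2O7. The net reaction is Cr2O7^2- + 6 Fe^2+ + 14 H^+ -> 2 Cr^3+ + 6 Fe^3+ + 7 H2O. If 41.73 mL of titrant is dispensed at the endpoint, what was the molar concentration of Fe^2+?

0.155 M

n(K2Cr2O7) = 0.01838 x 0.04173 = 0.0007670 mol.
From the balanced equation, 1 mol K2Cr2O7 reacts with 6 mol Fe^2+, so n(Fe^2+) = 0.0007670 x 6/1 = 0.004602 mol.
[Fe^2+] = 0.004602 / 0.02960 L = 0.155 M.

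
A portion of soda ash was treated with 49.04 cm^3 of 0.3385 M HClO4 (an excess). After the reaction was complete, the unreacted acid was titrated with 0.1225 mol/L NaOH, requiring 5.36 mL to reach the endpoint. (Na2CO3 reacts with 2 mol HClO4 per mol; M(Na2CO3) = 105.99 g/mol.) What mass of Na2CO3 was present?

0.845 g

Total n(HClO4) added = 0.3385 x 0.04904 = 0.01660 mol.
n(NaOH) used = 0.1225 x 0.005360 = 0.0006566 mol, which equals the excess n(HClO4).
So n(HClO4) consumed by the sample = 0.01660 - 0.0006566 = 0.01594 mol.
n(Na2CO3) = 0.01594 / 2 = 0.007972 mol.
mass = 0.007972 mol x 105.99 g/mol = 0.845 g.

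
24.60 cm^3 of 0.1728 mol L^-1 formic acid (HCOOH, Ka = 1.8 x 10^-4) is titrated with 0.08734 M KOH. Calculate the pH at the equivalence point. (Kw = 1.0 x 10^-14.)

n(HCOOH) = 0.1728 x 0.02460 = 0.004251 mol; V(KOH) at equivalence = 0.004251/0.08734 = 0.04867 L.
At equivalence all the acid is converted to HCOO-; total volume = 0.02460 + 0.04867 = 0.07327 L, so [HCOO-] = 0.004251/0.07327 = 0.05802 M.
Kb = Kw/Ka = 1.0e-14 / 1.8 x 10^-4 = 5.56e-11.
[OH^-] = sqrt(Kb x [HCOO-]) = sqrt(5.56e-11 x 0.05802) = 1.80e-6 M.
pOH = 5.75, so pH = 14.00 - 5.75 = 8.25.

8.25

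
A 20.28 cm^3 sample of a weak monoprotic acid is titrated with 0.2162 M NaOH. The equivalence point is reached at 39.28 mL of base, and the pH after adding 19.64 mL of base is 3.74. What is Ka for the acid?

19.64 mL is half of the equivalence volume, so this is the half-equivalence point where [HA] = [A^-].
At half-equivalence pH = pKa, so pKa = 3.74.
Ka = 10^(-3.74) = 1.8 x 10^-4.

1.8 x 10^-4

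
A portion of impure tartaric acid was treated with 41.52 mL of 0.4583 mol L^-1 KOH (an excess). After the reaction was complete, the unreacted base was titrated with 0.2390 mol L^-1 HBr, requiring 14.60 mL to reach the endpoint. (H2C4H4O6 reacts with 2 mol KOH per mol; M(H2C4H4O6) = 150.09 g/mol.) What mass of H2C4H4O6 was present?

1.17 g

Total n(KOH) added = 0.4583 x 0.04152 = 0.01903 mol.
n(HBr) used = 0.2390 x 0.01460 = 0.003489 mol, which equals the excess n(KOH).
So n(KOH) consumed by the sample = 0.01903 - 0.003489 = 0.01554 mol.
n(H2C4H4O6) = 0.01554 / 2 = 0.007770 mol.
mass = 0.007770 mol x 150.09 g/mol = 1.17 g.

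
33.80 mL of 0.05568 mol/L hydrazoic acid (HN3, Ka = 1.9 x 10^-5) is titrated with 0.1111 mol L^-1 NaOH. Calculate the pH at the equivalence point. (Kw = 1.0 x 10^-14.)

n(HN3) = 0.05568 x 0.03380 = 0.001882 mol; V(NaOH) at equivalence = 0.001882/0.1111 = 0.01694 L.
At equivalence all the acid is converted to N3-; total volume = 0.03380 + 0.01694 = 0.05074 L, so [N3-] = 0.001882/0.05074 = 0.03709 M.
Kb = Kw/Ka = 1.0e-14 / 1.9 x 10^-5 = 5.26e-10.
[OH^-] = sqrt(Kb x [N3-]) = sqrt(5.26e-10 x 0.03709) = 4.42e-6 M.
pOH = 5.35, so pH = 14.00 - 5.35 = 8.65.

8.65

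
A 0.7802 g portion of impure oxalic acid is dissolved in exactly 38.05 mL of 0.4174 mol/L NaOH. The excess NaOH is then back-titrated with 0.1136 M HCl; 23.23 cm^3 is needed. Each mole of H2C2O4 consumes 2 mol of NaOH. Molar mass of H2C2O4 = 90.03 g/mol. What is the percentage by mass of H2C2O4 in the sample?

76.4%

Total n(NaOH) added = 0.4174 x 0.03805 = 0.01588 mol.
n(HCl) used = 0.1136 x 0.02323 = 0.002639 mol, which equals the excess n(NaOH).
So n(NaOH) consumed by the sample = 0.01588 - 0.002639 = 0.01324 mol.
n(H2C2O4) = 0.01324 / 2 = 0.006622 mol.
mass H2C2O4 = 0.006622 x 90.03 = 0.5961 g, so %H2C2O4 = 0.5961/0.7802 x 100 = 76.4%.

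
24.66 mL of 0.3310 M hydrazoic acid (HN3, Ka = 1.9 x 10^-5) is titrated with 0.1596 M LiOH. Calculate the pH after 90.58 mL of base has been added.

12.74

n(acid) = 0.3310 x 0.02466 = 0.008162 mol; n(LiOH) added = 0.1596 x 0.09058 = 0.01446 mol.
Base is in excess by 0.01446 - 0.008162 = 0.006294 mol in a total volume of 0.1152 L.
[OH^-] = 0.006294/0.1152 = 0.05462 M, so pOH = 1.26 and pH = 14.00 - 1.26 = 12.74.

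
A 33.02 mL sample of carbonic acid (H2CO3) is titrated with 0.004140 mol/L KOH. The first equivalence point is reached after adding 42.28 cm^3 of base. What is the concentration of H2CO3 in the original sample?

n(KOH) = 0.004140 x 0.04228 = 0.0001750 mol.
At the first equivalence point, 1 mol OH^- react per mol H2CO3, so n(H2CO3) = 0.0001750 / 1 = 0.0001750 mol.
[H2CO3] = 0.0001750 / 0.03302 L = 0.00530 M.

0.00530 M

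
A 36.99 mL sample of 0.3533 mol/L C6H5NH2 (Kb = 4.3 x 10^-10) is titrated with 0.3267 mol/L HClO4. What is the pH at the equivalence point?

n(C6H5NH2) = 0.3533 x 0.03699 = 0.01307 mol; V(HClO4) at equivalence = 0.01307/0.3267 = 0.04000 L.
At equivalence the base is fully converted to C6H5NH3+; total volume = 0.07699 L, so [C6H5NH3+] = 0.01307/0.07699 = 0.1697 M.
Ka(C6H5NH3+) = Kw/Kb = 1.0e-14 / 4.3 x 10^-10 = 2.33e-5.
[H^+] = sqrt(Ka x [C6H5NH3+]) = sqrt(2.33e-5 x 0.1697) = 0.00199 M.
pH = -log(0.00199) = 2.70.

2.70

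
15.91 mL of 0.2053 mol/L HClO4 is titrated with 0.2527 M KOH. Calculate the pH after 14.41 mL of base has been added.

12.09

n(acid) = 0.2053 x 0.01591 = 0.003266 mol; n(KOH) added = 0.2527 x 0.01441 = 0.003641 mol.
Base is in excess by 0.003641 - 0.003266 = 0.0003751 mol in a total volume of 0.03032 L.
[OH^-] = 0.0003751/0.03032 = 0.01237 M, so pOH = 1.91 and pH = 14.00 - 1.91 = 12.09.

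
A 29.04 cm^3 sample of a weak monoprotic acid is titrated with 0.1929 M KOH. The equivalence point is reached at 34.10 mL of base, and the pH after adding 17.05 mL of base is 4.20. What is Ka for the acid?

6.3 x 10^-5

17.05 mL is half of the equivalence volume, so this is the half-equivalence point where [HA] = [A^-].
At half-equivalence pH = pKa, so pKa = 4.20.
Ka = 10^(-4.20) = 6.3 x 10^-5.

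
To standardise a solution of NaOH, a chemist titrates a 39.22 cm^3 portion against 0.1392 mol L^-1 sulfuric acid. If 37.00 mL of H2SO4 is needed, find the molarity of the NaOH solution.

0.263 M

n(H2SO4) delivered = 0.1392 x 0.03700 = 0.005150 mol.
The reaction is 2 NaOH + 1 H2SO4, so n(NaOH) = 0.005150 x 2/1 = 0.01030 mol.
[NaOH] = 0.01030 mol / 0.03922 L = 0.263 M.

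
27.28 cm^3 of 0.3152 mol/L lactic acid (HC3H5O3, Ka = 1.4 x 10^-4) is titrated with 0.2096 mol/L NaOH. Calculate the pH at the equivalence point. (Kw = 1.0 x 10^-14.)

8.48

n(HC3H5O3) = 0.3152 x 0.02728 = 0.008599 mol; V(NaOH) at equivalence = 0.008599/0.2096 = 0.04102 L.
At equivalence all the acid is converted to C3H5O3-; total volume = 0.02728 + 0.04102 = 0.06830 L, so [C3H5O3-] = 0.008599/0.06830 = 0.1259 M.
Kb = Kw/Ka = 1.0e-14 / 1.4 x 10^-4 = 7.14e-11.
[OH^-] = sqrt(Kb x [C3H5O3-]) = sqrt(7.14e-11 x 0.1259) = 3.00e-6 M.
pOH = 5.52, so pH = 14.00 - 5.52 = 8.48.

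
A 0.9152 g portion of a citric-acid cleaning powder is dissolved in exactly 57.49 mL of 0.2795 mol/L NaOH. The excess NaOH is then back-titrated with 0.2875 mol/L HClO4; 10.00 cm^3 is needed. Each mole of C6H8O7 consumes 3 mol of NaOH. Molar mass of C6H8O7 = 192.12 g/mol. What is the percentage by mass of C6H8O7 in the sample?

Total n(NaOH) added = 0.2795 x 0.05749 = 0.01607 mol.
n(HClO4) used = 0.2875 x 0.01000 = 0.002875 mol, which equals the excess n(NaOH).
So n(NaOH) consumed by the sample = 0.01607 - 0.002875 = 0.01319 mol.
n(C6H8O7) = 0.01319 / 3 = 0.004398 mol.
mass C6H8O7 = 0.004398 x 192.12 = 0.8449 g, so %C6H8O7 = 0.8449/0.9152 x 100 = 92.3%.

92.3%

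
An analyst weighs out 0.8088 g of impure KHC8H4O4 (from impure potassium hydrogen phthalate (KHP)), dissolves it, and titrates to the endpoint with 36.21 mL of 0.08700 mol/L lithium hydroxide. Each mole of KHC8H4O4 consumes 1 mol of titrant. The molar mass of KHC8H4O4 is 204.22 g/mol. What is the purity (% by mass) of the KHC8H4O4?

79.5%

n(LiOH) = 0.08700 x 0.03621 = 0.003150 mol.
n(KHC8H4O4) = 0.003150 / 1 = 0.003150 mol.
mass of KHC8H4O4 = 0.003150 x 204.22 = 0.6433 g.
% purity = 0.6433 / 0.8088 x 100 = 79.5%.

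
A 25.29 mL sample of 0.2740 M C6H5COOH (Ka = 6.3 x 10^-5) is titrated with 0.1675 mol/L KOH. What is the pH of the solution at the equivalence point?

8.61

n(C6H5COOH) = 0.2740 x 0.02529 = 0.006929 mol; V(KOH) at equivalence = 0.006929/0.1675 = 0.04137 L.
At equivalence all the acid is converted to C6H5COO-; total volume = 0.02529 + 0.04137 = 0.06666 L, so [C6H5COO-] = 0.006929/0.06666 = 0.1040 M.
Kb = Kw/Ka = 1.0e-14 / 6.3 x 10^-5 = 1.59e-10.
[OH^-] = sqrt(Kb x [C6H5COO-]) = sqrt(1.59e-10 x 0.1040) = 4.06e-6 M.
pOH = 5.39, so pH = 14.00 - 5.39 = 8.61.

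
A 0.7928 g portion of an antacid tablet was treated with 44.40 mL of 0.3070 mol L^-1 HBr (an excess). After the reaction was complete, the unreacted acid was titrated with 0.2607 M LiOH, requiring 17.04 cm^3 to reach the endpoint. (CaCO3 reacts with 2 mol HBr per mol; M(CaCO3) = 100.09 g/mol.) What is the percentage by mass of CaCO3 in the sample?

Total n(HBr) added = 0.3070 x 0.04440 = 0.01363 mol.
n(LiOH) used = 0.2607 x 0.01704 = 0.004442 mol, which equals the excess n(HBr).
So n(HBr) consumed by the sample = 0.01363 - 0.004442 = 0.009188 mol.
n(CaCO3) = 0.009188 / 2 = 0.004594 mol.
mass CaCO3 = 0.004594 x 100.09 = 0.4598 g, so %CaCO3 = 0.4598/0.7928 x 100 = 58.0%.

58.0%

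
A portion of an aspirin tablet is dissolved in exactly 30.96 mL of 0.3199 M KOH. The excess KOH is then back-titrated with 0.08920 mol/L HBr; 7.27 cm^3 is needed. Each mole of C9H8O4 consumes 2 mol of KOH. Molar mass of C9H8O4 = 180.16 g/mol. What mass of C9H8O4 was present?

Total n(KOH) added = 0.3199 x 0.03096 = 0.009904 mol.
n(HBr) used = 0.08920 x 0.007270 = 0.0006485 mol, which equals the excess n(KOH).
So n(KOH) consumed by the sample = 0.009904 - 0.0006485 = 0.009256 mol.
n(C9H8O4) = 0.009256 / 2 = 0.004628 mol.
mass = 0.004628 mol x 180.16 g/mol = 0.834 g.

0.834 g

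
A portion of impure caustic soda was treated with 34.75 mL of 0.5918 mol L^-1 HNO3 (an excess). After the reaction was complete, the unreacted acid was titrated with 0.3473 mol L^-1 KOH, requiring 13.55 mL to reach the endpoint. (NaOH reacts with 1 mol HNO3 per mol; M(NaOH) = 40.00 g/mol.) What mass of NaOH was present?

Total n(HNO3) added = 0.5918 x 0.03475 = 0.02057 mol.
n(KOH) used = 0.3473 x 0.01355 = 0.004706 mol, which equals the excess n(HNO3).
So n(HNO3) consumed by the sample = 0.02057 - 0.004706 = 0.01586 mol.
n(NaOH) = 0.01586 / 1 = 0.01586 mol.
mass = 0.01586 mol x 40.00 g/mol = 0.634 g.

0.634 g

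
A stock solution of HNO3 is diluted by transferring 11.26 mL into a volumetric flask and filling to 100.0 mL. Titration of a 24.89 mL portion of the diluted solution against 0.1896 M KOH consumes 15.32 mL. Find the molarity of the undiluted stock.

1.04 M

n(KOH) = 0.1896 x 0.01532 = 0.002905 mol.
n(HNO3) in the aliquot = 0.002905 mol.
[diluted HNO3] = 0.002905 / 0.02489 = 0.1167 M.
Dilution factor = 100.0/11.26 = 8.881, so [stock] = 0.1167 x 8.881 = 1.04 M.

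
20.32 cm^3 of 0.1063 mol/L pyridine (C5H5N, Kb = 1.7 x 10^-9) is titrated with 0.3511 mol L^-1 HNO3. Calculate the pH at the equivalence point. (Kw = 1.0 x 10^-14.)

n(C5H5N) = 0.1063 x 0.02032 = 0.002160 mol; V(HNO3) at equivalence = 0.002160/0.3511 = 0.006152 L.
At equivalence the base is fully converted to C5H5NH+; total volume = 0.02647 L, so [C5H5NH+] = 0.002160/0.02647 = 0.08160 M.
Ka(C5H5NH+) = Kw/Kb = 1.0e-14 / 1.7 x 10^-9 = 5.88e-6.
[H^+] = sqrt(Ka x [C5H5NH+]) = sqrt(5.88e-6 x 0.08160) = 0.000693 M.
pH = -log(0.000693) = 3.16.

3.16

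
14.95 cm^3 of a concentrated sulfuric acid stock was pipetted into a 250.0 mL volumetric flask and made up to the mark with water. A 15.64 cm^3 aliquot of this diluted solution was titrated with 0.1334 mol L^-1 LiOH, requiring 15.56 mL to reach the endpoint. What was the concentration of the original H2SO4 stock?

n(LiOH) = 0.1334 x 0.01556 = 0.002076 mol.
n(H2SO4) in the aliquot = 0.002076 x 1/2 = 0.001038 mol.
[diluted H2SO4] = 0.001038 / 0.01564 = 0.06636 M.
Dilution factor = 250.0/14.95 = 16.72, so [stock] = 0.06636 x 16.72 = 1.11 M.

1.11 M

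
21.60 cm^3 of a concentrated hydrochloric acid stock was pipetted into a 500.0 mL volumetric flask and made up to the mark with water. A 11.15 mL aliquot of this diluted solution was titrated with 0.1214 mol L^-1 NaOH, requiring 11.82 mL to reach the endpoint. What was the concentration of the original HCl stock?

2.98 M

n(NaOH) = 0.1214 x 0.01182 = 0.001435 mol.
n(HCl) in the aliquot = 0.001435 mol.
[diluted HCl] = 0.001435 / 0.01115 = 0.1287 M.
Dilution factor = 500.0/21.60 = 23.15, so [stock] = 0.1287 x 23.15 = 2.98 M.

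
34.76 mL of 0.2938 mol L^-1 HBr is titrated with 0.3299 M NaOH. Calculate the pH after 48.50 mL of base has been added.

n(acid) = 0.2938 x 0.03476 = 0.01021 mol; n(NaOH) added = 0.3299 x 0.04850 = 0.01600 mol.
Base is in excess by 0.01600 - 0.01021 = 0.005788 mol in a total volume of 0.08326 L.
[OH^-] = 0.005788/0.08326 = 0.06951 M, so pOH = 1.16 and pH = 14.00 - 1.16 = 12.84.

12.84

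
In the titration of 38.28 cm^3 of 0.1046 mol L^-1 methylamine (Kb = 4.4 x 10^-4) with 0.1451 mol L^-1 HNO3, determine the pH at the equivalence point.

n(CH3NH2) = 0.1046 x 0.03828 = 0.004004 mol; V(HNO3) at equivalence = 0.004004/0.1451 = 0.02760 L.
At equivalence the base is fully converted to CH3NH3+; total volume = 0.06588 L, so [CH3NH3+] = 0.004004/0.06588 = 0.06078 M.
Ka(CH3NH3+) = Kw/Kb = 1.0e-14 / 4.4 x 10^-4 = 2.27e-11.
[H^+] = sqrt(Ka x [CH3NH3+]) = sqrt(2.27e-11 x 0.06078) = 1.18e-6 M.
pH = -log(1.18e-6) = 5.93.

5.93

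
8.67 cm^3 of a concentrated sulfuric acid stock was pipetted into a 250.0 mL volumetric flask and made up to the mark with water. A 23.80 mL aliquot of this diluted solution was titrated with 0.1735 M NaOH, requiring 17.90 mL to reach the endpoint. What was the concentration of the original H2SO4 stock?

1.88 M

n(NaOH) = 0.1735 x 0.01790 = 0.003106 mol.
n(H2SO4) in the aliquot = 0.003106 x 1/2 = 0.001553 mol.
[diluted H2SO4] = 0.001553 / 0.02380 = 0.06524 M.
Dilution factor = 250.0/8.670 = 28.84, so [stock] = 0.06524 x 28.84 = 1.88 M.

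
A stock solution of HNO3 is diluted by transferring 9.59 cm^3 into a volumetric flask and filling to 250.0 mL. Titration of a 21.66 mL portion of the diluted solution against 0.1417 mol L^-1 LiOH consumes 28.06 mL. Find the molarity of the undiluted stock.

n(LiOH) = 0.1417 x 0.02806 = 0.003976 mol.
n(HNO3) in the aliquot = 0.003976 mol.
[diluted HNO3] = 0.003976 / 0.02166 = 0.1836 M.
Dilution factor = 250.0/9.590 = 26.07, so [stock] = 0.1836 x 26.07 = 4.79 M.

4.79 M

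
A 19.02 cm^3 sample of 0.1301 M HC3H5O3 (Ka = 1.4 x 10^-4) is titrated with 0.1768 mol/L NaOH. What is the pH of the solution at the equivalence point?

8.36

n(HC3H5O3) = 0.1301 x 0.01902 = 0.002475 mol; V(NaOH) at equivalence = 0.002475/0.1768 = 0.01400 L.
At equivalence all the acid is converted to C3H5O3-; total volume = 0.01902 + 0.01400 = 0.03302 L, so [C3H5O3-] = 0.002475/0.03302 = 0.07495 M.
Kb = Kw/Ka = 1.0e-14 / 1.4 x 10^-4 = 7.14e-11.
[OH^-] = sqrt(Kb x [C3H5O3-]) = sqrt(7.14e-11 x 0.07495) = 2.31e-6 M.
pOH = 5.64, so pH = 14.00 - 5.64 = 8.36.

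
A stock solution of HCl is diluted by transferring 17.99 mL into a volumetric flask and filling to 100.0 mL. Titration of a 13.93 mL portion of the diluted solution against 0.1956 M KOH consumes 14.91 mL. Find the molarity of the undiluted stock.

1.16 M

n(KOH) = 0.1956 x 0.01491 = 0.002916 mol.
n(HCl) in the aliquot = 0.002916 mol.
[diluted HCl] = 0.002916 / 0.01393 = 0.2094 M.
Dilution factor = 100.0/17.99 = 5.559, so [stock] = 0.2094 x 5.559 = 1.16 M.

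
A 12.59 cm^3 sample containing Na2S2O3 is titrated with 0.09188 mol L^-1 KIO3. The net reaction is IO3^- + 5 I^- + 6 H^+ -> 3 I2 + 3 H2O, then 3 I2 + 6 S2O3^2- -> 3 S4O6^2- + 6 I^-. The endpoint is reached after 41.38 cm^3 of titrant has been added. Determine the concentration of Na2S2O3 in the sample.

1.81 M

n(KIO3) = 0.09188 x 0.04138 = 0.003802 mol.
From the balanced equation, 1 mol KIO3 reacts with 6 mol Na2S2O3, so n(Na2S2O3) = 0.003802 x 6/1 = 0.02281 mol.
[Na2S2O3] = 0.02281 / 0.01259 L = 1.81 M.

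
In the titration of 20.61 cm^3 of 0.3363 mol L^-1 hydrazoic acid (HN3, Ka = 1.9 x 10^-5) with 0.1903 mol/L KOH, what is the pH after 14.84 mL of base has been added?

Initial n(HN3) = 0.3363 x 0.02061 = 0.006931 mol.
n(KOH) added = 0.1903 x 0.01484 = 0.002824 mol, converting that many moles of HN3 to N3-.
Remaining n(HN3) = 0.004107 mol; n(N3-) = 0.002824 mol.
By Henderson-Hasselbalch, pH = pKa + log([A^-]/[HA]) = 4.72 + log(0.002824/0.004107) = 4.72 + (-0.16) = 4.56.

4.56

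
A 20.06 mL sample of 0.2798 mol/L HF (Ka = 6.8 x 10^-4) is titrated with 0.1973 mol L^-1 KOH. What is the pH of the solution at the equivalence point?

n(HF) = 0.2798 x 0.02006 = 0.005613 mol; V(KOH) at equivalence = 0.005613/0.1973 = 0.02845 L.
At equivalence all the acid is converted to F-; total volume = 0.02006 + 0.02845 = 0.04851 L, so [F-] = 0.005613/0.04851 = 0.1157 M.
Kb = Kw/Ka = 1.0e-14 / 6.8 x 10^-4 = 1.47e-11.
[OH^-] = sqrt(Kb x [F-]) = sqrt(1.47e-11 x 0.1157) = 1.30e-6 M.
pOH = 5.88, so pH = 14.00 - 5.88 = 8.12.

8.12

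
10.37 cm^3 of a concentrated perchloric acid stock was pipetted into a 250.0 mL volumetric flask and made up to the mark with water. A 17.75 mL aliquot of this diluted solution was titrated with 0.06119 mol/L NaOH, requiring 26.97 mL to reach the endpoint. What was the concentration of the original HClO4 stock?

2.24 M

n(NaOH) = 0.06119 x 0.02697 = 0.001650 mol.
n(HClO4) in the aliquot = 0.001650 mol.
[diluted HClO4] = 0.001650 / 0.01775 = 0.09297 M.
Dilution factor = 250.0/10.37 = 24.11, so [stock] = 0.09297 x 24.11 = 2.24 M.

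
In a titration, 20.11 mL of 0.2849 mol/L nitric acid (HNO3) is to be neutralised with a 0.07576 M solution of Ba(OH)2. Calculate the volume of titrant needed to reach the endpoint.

37.8 mL

n(HNO3) = 0.2849 mol/L x 0.02011 L = 0.005729 mol.
The neutralisation is 2 HNO3 : 1 Ba(OH)2, so n(Ba(OH)2) = 0.005729 x 1/2 = 0.002865 mol.
V(Ba(OH)2) = 0.002865 / 0.07576 = 0.03781 L = 37.8 mL.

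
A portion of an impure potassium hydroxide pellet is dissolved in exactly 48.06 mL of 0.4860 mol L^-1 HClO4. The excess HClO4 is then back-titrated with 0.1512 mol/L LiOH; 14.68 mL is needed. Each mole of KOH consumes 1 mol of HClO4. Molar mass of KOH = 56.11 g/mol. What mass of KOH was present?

Total n(HClO4) added = 0.4860 x 0.04806 = 0.02336 mol.
n(LiOH) used = 0.1512 x 0.01468 = 0.002220 mol, which equals the excess n(HClO4).
So n(HClO4) consumed by the sample = 0.02336 - 0.002220 = 0.02114 mol.
n(KOH) = 0.02114 / 1 = 0.02114 mol.
mass = 0.02114 mol x 56.11 g/mol = 1.19 g.

1.19 g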